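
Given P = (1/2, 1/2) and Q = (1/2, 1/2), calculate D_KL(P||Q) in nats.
0.0000 nats

KL divergence: D_KL(P||Q) = Σ p(x) log(p(x)/q(x))

Computing term by term:
  x=0: 1/2 × log_e[(1/2)/(1/2)] = 1/2 × 0.0000 = 0.0000
  x=1: 1/2 × log_e[(1/2)/(1/2)] = 1/2 × 0.0000 = 0.0000

D_KL(P||Q) = 0.0000 nats

Note: KL divergence is always non-negative and equals 0 iff P = Q.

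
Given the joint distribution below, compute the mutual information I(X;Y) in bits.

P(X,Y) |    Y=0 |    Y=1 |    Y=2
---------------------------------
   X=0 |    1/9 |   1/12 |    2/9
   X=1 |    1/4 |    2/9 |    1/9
0.0939 bits

Mutual information: I(X;Y) = H(X) + H(Y) - H(X,Y)

Marginals:
P(X) = (5/12, 7/12), H(X) = 0.9799 bits
P(Y) = (13/36, 11/36, 1/3), H(Y) = 1.5816 bits

Joint entropy: H(X,Y) = 2.4676 bits

I(X;Y) = 0.9799 + 1.5816 - 2.4676 = 0.0939 bits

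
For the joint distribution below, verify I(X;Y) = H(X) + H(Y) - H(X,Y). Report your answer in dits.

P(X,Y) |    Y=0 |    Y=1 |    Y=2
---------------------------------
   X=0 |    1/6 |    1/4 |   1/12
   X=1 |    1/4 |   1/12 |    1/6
I(X;Y) = 0.0287 dits

Mutual information has multiple equivalent forms:
- I(X;Y) = H(X) - H(X|Y)
- I(X;Y) = H(Y) - H(Y|X)
- I(X;Y) = H(X) + H(Y) - H(X,Y)

Computing all quantities:
H(X) = 0.3010, H(Y) = 0.4680, H(X,Y) = 0.7403
H(X|Y) = 0.2723, H(Y|X) = 0.4392

Verification:
H(X) - H(X|Y) = 0.3010 - 0.2723 = 0.0287
H(Y) - H(Y|X) = 0.4680 - 0.4392 = 0.0287
H(X) + H(Y) - H(X,Y) = 0.3010 + 0.4680 - 0.7403 = 0.0287

All forms give I(X;Y) = 0.0287 dits. ✓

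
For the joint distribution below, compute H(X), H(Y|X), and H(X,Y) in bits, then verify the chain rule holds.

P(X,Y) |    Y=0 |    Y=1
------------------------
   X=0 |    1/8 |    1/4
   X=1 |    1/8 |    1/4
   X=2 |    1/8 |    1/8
H(X,Y) = 2.5000, H(X) = 1.5613, H(Y|X) = 0.9387 (all in bits)

Chain rule: H(X,Y) = H(X) + H(Y|X)

Left side — joint entropy directly:
H(X,Y) = -Σ p(x,y) log p(x,y) = 2.5000 bits

Right side — compute H(Y|X) from the conditional distributions:
P(X) = (3/8, 3/8, 1/4), so H(X) = 1.5613 bits
H(Y|X) = Σ_x P(X=x) · H(Y|X=x):
  P(Y|X=0) = (1/3, 2/3), H(Y|X=0) = 0.9183, weight P(X=0) = 3/8
  P(Y|X=1) = (1/3, 2/3), H(Y|X=1) = 0.9183, weight P(X=1) = 3/8
  P(Y|X=2) = (1/2, 1/2), H(Y|X=2) = 1.0000, weight P(X=2) = 1/4
H(Y|X) = 0.9387 bits

H(X) + H(Y|X) = 1.5613 + 0.9387 = 2.5000 bits

Both sides equal 2.5000 bits. ✓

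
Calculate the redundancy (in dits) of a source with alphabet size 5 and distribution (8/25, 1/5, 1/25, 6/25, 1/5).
0.0564 dits

Redundancy measures how far a source is from maximum entropy:
R = H_max - H(X)

Maximum entropy for 5 symbols: H_max = log_10(5) = 0.6990 dits
Actual entropy: H(X) = 0.6426 dits
Redundancy: R = 0.6990 - 0.6426 = 0.0564 dits

This redundancy represents potential for compression: the source could be compressed by 0.0564 dits per symbol.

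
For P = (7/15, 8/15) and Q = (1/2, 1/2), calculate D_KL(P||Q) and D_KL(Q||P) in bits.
D_KL(P||Q) = 0.0032, D_KL(Q||P) = 0.0032

KL divergence is not symmetric: D_KL(P||Q) ≠ D_KL(Q||P) in general.

D_KL(P||Q) = 0.0032 bits
D_KL(Q||P) = 0.0032 bits

In this case they happen to be equal (to 4 decimal places).

This asymmetry is why KL divergence is not a true distance metric.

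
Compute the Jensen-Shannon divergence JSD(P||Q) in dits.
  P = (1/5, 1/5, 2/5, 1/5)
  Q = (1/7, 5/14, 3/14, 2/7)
0.0138 dits

Jensen-Shannon divergence is:
JSD(P||Q) = 0.5 × D_KL(P||M) + 0.5 × D_KL(Q||M)
where M = 0.5 × (P + Q) is the mixture distribution.

M = 0.5 × (1/5, 1/5, 2/5, 1/5) + 0.5 × (1/7, 5/14, 3/14, 2/7) = (6/35, 0.278571, 0.307143, 0.242857)

D_KL(P||M) = 0.0136 dits
D_KL(Q||M) = 0.0139 dits

JSD(P||Q) = 0.5 × 0.0136 + 0.5 × 0.0139 = 0.0138 dits

Unlike KL divergence, JSD is symmetric and bounded: 0 ≤ JSD ≤ log(2).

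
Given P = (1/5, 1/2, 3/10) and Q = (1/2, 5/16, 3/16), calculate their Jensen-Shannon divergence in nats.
0.0507 nats

Jensen-Shannon divergence is:
JSD(P||Q) = 0.5 × D_KL(P||M) + 0.5 × D_KL(Q||M)
where M = 0.5 × (P + Q) is the mixture distribution.

M = 0.5 × (1/5, 1/2, 3/10) + 0.5 × (1/2, 5/16, 3/16) = (7/20, 13/32, 0.24375)

D_KL(P||M) = 0.0542 nats
D_KL(Q||M) = 0.0472 nats

JSD(P||Q) = 0.5 × 0.0542 + 0.5 × 0.0472 = 0.0507 nats

Unlike KL divergence, JSD is symmetric and bounded: 0 ≤ JSD ≤ log(2).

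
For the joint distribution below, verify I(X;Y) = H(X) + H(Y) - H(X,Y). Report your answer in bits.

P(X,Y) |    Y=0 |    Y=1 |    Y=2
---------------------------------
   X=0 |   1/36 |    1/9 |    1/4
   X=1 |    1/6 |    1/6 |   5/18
I(X;Y) = 0.0526 bits

Mutual information has multiple equivalent forms:
- I(X;Y) = H(X) - H(X|Y)
- I(X;Y) = H(Y) - H(Y|X)
- I(X;Y) = H(X) + H(Y) - H(X,Y)

Computing all quantities:
H(X) = 0.9641, H(Y) = 1.4593, H(X,Y) = 2.3708
H(X|Y) = 0.9115, H(Y|X) = 1.4067

Verification:
H(X) - H(X|Y) = 0.9641 - 0.9115 = 0.0526
H(Y) - H(Y|X) = 1.4593 - 1.4067 = 0.0526
H(X) + H(Y) - H(X,Y) = 0.9641 + 1.4593 - 2.3708 = 0.0526

All forms give I(X;Y) = 0.0526 bits. ✓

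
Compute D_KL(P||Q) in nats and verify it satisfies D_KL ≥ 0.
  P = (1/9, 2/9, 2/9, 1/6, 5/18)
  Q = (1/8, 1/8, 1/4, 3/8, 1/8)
0.1753 nats

KL divergence satisfies the Gibbs inequality: D_KL(P||Q) ≥ 0 for all distributions P, Q.

D_KL(P||Q) = Σ p(x) log(p(x)/q(x))
Term by term:
  x=0: 1/9 × log_e[(1/9)/(1/8)] = -0.0131
  x=1: 2/9 × log_e[(2/9)/(1/8)] = 0.1279
  x=2: 2/9 × log_e[(2/9)/(1/4)] = -0.0262
  x=3: 1/6 × log_e[(1/6)/(3/8)] = -0.1352
  x=4: 5/18 × log_e[(5/18)/(1/8)] = 0.2218
D_KL(P||Q) = 0.1753 nats

D_KL(P||Q) = 0.1753 ≥ 0 ✓

This non-negativity is a fundamental property: relative entropy cannot be negative because it measures how different Q is from P.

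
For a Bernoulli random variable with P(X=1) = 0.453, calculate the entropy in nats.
0.6887 nats

The binary entropy function is:
H(p) = -p log(p) - (1-p) log(1-p)

H(0.453) = -0.453 × log_e(0.453) - 0.547 × log_e(0.547)
H(0.453) = 0.6887 nats

Note: Binary entropy is maximized at p=0.5 (H=1 bit) and minimized at p=0 or p=1 (H=0).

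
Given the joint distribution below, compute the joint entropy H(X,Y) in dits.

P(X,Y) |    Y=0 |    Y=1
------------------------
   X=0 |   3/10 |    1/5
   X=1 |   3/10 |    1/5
0.5933 dits

Joint entropy is H(X,Y) = -Σ_{x,y} p(x,y) log p(x,y).

Summing over all non-zero entries:
H(X,Y) = -[3/10·log_10(3/10) + 1/5·log_10(1/5) + 3/10·log_10(3/10) + 1/5·log_10(1/5)]
H(X,Y) = 0.5933 dits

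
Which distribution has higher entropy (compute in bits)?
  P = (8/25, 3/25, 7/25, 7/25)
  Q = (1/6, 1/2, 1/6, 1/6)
P

Computing entropies in bits:
H(P) = 1.9215
H(Q) = 1.7925

Distribution P has higher entropy.

Intuition: The distribution closer to uniform (more spread out) has higher entropy.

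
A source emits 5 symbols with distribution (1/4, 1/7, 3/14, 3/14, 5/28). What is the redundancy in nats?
0.0170 nats

Redundancy measures how far a source is from maximum entropy:
R = H_max - H(X)

Maximum entropy for 5 symbols: H_max = log_e(5) = 1.6094 nats
Actual entropy: H(X) = 1.5924 nats
Redundancy: R = 1.6094 - 1.5924 = 0.0170 nats

This redundancy represents potential for compression: the source could be compressed by 0.0170 nats per symbol.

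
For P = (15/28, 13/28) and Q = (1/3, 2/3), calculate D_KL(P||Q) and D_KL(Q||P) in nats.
D_KL(P||Q) = 0.0862, D_KL(Q||P) = 0.0830

KL divergence is not symmetric: D_KL(P||Q) ≠ D_KL(Q||P) in general.

D_KL(P||Q) = 0.0862 nats
D_KL(Q||P) = 0.0830 nats

No, they are not equal!

This asymmetry is why KL divergence is not a true distance metric.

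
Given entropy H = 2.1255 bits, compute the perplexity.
4.3635

Perplexity is 2^H (or exp(H) for natural log).

H = 2.1255 bits
Perplexity = 2^2.1255 = 4.3635

Interpretation: The model's uncertainty is equivalent to choosing uniformly among 4.4 options.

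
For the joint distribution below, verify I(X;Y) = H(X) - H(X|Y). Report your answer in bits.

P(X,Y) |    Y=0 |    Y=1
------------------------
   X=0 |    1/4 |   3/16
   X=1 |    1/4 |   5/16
I(X;Y) = 0.0115 bits

Mutual information has multiple equivalent forms:
- I(X;Y) = H(X) - H(X|Y)
- I(X;Y) = H(Y) - H(Y|X)
- I(X;Y) = H(X) + H(Y) - H(X,Y)

Computing all quantities:
H(X) = 0.9887, H(Y) = 1.0000, H(X,Y) = 1.9772
H(X|Y) = 0.9772, H(Y|X) = 0.9885

Verification:
H(X) - H(X|Y) = 0.9887 - 0.9772 = 0.0115
H(Y) - H(Y|X) = 1.0000 - 0.9885 = 0.0115
H(X) + H(Y) - H(X,Y) = 0.9887 + 1.0000 - 1.9772 = 0.0115

All forms give I(X;Y) = 0.0115 bits. ✓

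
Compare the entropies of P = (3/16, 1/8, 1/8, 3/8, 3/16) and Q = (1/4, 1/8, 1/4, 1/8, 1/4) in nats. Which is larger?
Q

Computing entropies in nats:
H(P) = 1.5154
H(Q) = 1.5596

Distribution Q has higher entropy.

Intuition: The distribution closer to uniform (more spread out) has higher entropy.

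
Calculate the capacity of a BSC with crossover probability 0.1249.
0.4567 bits

For a binary symmetric channel (BSC) with error probability p:
Capacity C = 1 - H(p) bits per symbol

where H(p) = -p log₂(p) - (1-p) log₂(1-p) is the binary entropy function.

H(0.1249) = 0.5433 bits
C = 1 - 0.5433 = 0.4567 bits per symbol

This means we can reliably transmit up to 0.4567 bits of information per channel use.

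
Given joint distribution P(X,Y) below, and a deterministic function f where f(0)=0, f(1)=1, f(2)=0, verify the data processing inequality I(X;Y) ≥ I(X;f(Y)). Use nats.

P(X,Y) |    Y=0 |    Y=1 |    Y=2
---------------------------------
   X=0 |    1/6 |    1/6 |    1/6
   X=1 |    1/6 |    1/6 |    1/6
I(X;Y) = 0.0000, I(X;f(Y)) = 0.0000, inequality holds: 0.0000 ≥ 0.0000

Data Processing Inequality: For any Markov chain X → Y → Z, we have I(X;Y) ≥ I(X;Z).

Here Z = f(Y) is a deterministic function of Y, forming X → Y → Z.

Original I(X;Y) = 0.0000 nats

After applying f:
P(X,Z) where Z=f(Y):
- P(X,Z=0) = P(X,Y=0) + P(X,Y=2)
- P(X,Z=1) = P(X,Y=1)

I(X;Z) = I(X;f(Y)) = 0.0000 nats

Verification: 0.0000 ≥ 0.0000 ✓

Information cannot be created by processing; the function f can only lose information about X.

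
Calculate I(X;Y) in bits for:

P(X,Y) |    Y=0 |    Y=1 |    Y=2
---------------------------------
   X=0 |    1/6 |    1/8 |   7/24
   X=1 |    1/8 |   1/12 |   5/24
0.0003 bits

Mutual information: I(X;Y) = H(X) + H(Y) - H(X,Y)

Marginals:
P(X) = (7/12, 5/12), H(X) = 0.9799 bits
P(Y) = (7/24, 5/24, 1/2), H(Y) = 1.4899 bits

Joint entropy: H(X,Y) = 2.4695 bits

I(X;Y) = 0.9799 + 1.4899 - 2.4695 = 0.0003 bits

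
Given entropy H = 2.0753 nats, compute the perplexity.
7.9669

Perplexity is e^H (or exp(H) for natural log).

H = 2.0753 nats
Perplexity = e^2.0753 = 7.9669

Interpretation: The model's uncertainty is equivalent to choosing uniformly among 8.0 options.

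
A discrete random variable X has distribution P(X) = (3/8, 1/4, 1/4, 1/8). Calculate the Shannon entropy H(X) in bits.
1.9056 bits

Shannon entropy is H(X) = -Σ p(x) log p(x).

For P = (3/8, 1/4, 1/4, 1/8):
H = -3/8 × log_2(3/8) -1/4 × log_2(1/4) -1/4 × log_2(1/4) -1/8 × log_2(1/8)
H = 1.9056 bits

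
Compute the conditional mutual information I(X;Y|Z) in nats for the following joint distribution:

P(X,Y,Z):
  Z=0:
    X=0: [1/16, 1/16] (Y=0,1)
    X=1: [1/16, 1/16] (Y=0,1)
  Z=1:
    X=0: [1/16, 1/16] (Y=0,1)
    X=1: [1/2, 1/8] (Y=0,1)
0.0224 nats

Conditional mutual information: I(X;Y|Z) = H(X|Z) + H(Y|Z) - H(X,Y|Z)

H(Z) = 0.5623
H(X,Z) = 1.0735 → H(X|Z) = 0.5112
H(Y,Z) = 1.1574 → H(Y|Z) = 0.5950
H(X,Y,Z) = 1.6462 → H(X,Y|Z) = 1.0839

I(X;Y|Z) = 0.5112 + 0.5950 - 1.0839 = 0.0224 nats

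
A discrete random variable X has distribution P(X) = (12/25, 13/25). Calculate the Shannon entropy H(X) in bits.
0.9988 bits

Shannon entropy is H(X) = -Σ p(x) log p(x).

For P = (12/25, 13/25):
H = -12/25 × log_2(12/25) -13/25 × log_2(13/25)
H = 0.9988 bits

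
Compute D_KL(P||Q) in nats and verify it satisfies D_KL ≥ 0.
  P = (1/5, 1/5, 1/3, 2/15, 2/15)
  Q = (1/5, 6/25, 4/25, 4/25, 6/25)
0.1055 nats

KL divergence satisfies the Gibbs inequality: D_KL(P||Q) ≥ 0 for all distributions P, Q.

D_KL(P||Q) = Σ p(x) log(p(x)/q(x))
Term by term:
  x=0: 1/5 × log_e[(1/5)/(1/5)] = 0.0000
  x=1: 1/5 × log_e[(1/5)/(6/25)] = -0.0365
  x=2: 1/3 × log_e[(1/3)/(4/25)] = 0.2447
  x=3: 2/15 × log_e[(2/15)/(4/25)] = -0.0243
  x=4: 2/15 × log_e[(2/15)/(6/25)] = -0.0784
D_KL(P||Q) = 0.1055 nats

D_KL(P||Q) = 0.1055 ≥ 0 ✓

This non-negativity is a fundamental property: relative entropy cannot be negative because it measures how different Q is from P.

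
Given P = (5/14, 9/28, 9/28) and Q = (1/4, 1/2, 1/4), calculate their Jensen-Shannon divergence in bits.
0.0242 bits

Jensen-Shannon divergence is:
JSD(P||Q) = 0.5 × D_KL(P||M) + 0.5 × D_KL(Q||M)
where M = 0.5 × (P + Q) is the mixture distribution.

M = 0.5 × (5/14, 9/28, 9/28) + 0.5 × (1/4, 1/2, 1/4) = (0.303571, 0.410714, 2/7)

D_KL(P||M) = 0.0247 bits
D_KL(Q||M) = 0.0237 bits

JSD(P||Q) = 0.5 × 0.0247 + 0.5 × 0.0237 = 0.0242 bits

Unlike KL divergence, JSD is symmetric and bounded: 0 ≤ JSD ≤ log(2).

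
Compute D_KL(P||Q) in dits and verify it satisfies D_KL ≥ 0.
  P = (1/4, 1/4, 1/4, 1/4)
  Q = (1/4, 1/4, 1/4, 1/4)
0.0000 dits

KL divergence satisfies the Gibbs inequality: D_KL(P||Q) ≥ 0 for all distributions P, Q.

D_KL(P||Q) = Σ p(x) log(p(x)/q(x))
Term by term:
  x=0: 1/4 × log_10[(1/4)/(1/4)] = 0.0000
  x=1: 1/4 × log_10[(1/4)/(1/4)] = 0.0000
  x=2: 1/4 × log_10[(1/4)/(1/4)] = 0.0000
  x=3: 1/4 × log_10[(1/4)/(1/4)] = 0.0000
D_KL(P||Q) = 0.0000 dits

D_KL(P||Q) = 0.0000 ≥ 0 ✓

This non-negativity is a fundamental property: relative entropy cannot be negative because it measures how different Q is from P.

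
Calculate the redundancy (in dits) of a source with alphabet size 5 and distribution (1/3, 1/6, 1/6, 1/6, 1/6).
0.0212 dits

Redundancy measures how far a source is from maximum entropy:
R = H_max - H(X)

Maximum entropy for 5 symbols: H_max = log_10(5) = 0.6990 dits
Actual entropy: H(X) = 0.6778 dits
Redundancy: R = 0.6990 - 0.6778 = 0.0212 dits

This redundancy represents potential for compression: the source could be compressed by 0.0212 dits per symbol.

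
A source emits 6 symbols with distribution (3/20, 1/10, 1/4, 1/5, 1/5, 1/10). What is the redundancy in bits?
0.0813 bits

Redundancy measures how far a source is from maximum entropy:
R = H_max - H(X)

Maximum entropy for 6 symbols: H_max = log_2(6) = 2.5850 bits
Actual entropy: H(X) = 2.5037 bits
Redundancy: R = 2.5850 - 2.5037 = 0.0813 bits

This redundancy represents potential for compression: the source could be compressed by 0.0813 bits per symbol.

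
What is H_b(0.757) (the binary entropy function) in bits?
0.8000 bits

The binary entropy function is:
H(p) = -p log(p) - (1-p) log(1-p)

H(0.757) = -0.757 × log_2(0.757) - 0.243 × log_2(0.243)
H(0.757) = 0.8000 bits

Note: Binary entropy is maximized at p=0.5 (H=1 bit) and minimized at p=0 or p=1 (H=0).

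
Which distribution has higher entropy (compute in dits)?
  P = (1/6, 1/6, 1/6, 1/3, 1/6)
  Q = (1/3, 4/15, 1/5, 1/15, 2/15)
P

Computing entropies in dits:
H(P) = 0.6778
H(Q) = 0.6470

Distribution P has higher entropy.

Intuition: The distribution closer to uniform (more spread out) has higher entropy.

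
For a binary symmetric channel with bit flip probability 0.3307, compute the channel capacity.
0.0844 bits

For a binary symmetric channel (BSC) with error probability p:
Capacity C = 1 - H(p) bits per symbol

where H(p) = -p log₂(p) - (1-p) log₂(1-p) is the binary entropy function.

H(0.3307) = 0.9156 bits
C = 1 - 0.9156 = 0.0844 bits per symbol

This means we can reliably transmit up to 0.0844 bits of information per channel use.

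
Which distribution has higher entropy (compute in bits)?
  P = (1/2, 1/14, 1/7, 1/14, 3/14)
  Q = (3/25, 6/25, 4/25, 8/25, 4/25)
Q

Computing entropies in bits:
H(P) = 1.9212
H(Q) = 2.2333

Distribution Q has higher entropy.

Intuition: The distribution closer to uniform (more spread out) has higher entropy.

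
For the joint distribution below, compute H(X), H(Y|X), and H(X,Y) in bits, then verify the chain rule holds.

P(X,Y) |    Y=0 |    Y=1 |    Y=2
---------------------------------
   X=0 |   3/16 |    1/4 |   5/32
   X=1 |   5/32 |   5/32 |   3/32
H(X,Y) = 2.5283, H(X) = 0.9745, H(Y|X) = 1.5538 (all in bits)

Chain rule: H(X,Y) = H(X) + H(Y|X)

Left side — joint entropy directly:
H(X,Y) = -Σ p(x,y) log p(x,y) = 2.5283 bits

Right side — compute H(Y|X) from the conditional distributions:
P(X) = (19/32, 13/32), so H(X) = 0.9745 bits
H(Y|X) = Σ_x P(X=x) · H(Y|X=x):
  P(Y|X=0) = (6/19, 8/19, 5/19), H(Y|X=0) = 1.5574, weight P(X=0) = 19/32
  P(Y|X=1) = (5/13, 5/13, 3/13), H(Y|X=1) = 1.5486, weight P(X=1) = 13/32
H(Y|X) = 1.5538 bits

H(X) + H(Y|X) = 0.9745 + 1.5538 = 2.5283 bits

Both sides equal 2.5283 bits. ✓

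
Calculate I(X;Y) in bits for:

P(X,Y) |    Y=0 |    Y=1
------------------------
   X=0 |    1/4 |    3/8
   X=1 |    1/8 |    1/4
0.0032 bits

Mutual information: I(X;Y) = H(X) + H(Y) - H(X,Y)

Marginals:
P(X) = (5/8, 3/8), H(X) = 0.9544 bits
P(Y) = (3/8, 5/8), H(Y) = 0.9544 bits

Joint entropy: H(X,Y) = 1.9056 bits

I(X;Y) = 0.9544 + 0.9544 - 1.9056 = 0.0032 bits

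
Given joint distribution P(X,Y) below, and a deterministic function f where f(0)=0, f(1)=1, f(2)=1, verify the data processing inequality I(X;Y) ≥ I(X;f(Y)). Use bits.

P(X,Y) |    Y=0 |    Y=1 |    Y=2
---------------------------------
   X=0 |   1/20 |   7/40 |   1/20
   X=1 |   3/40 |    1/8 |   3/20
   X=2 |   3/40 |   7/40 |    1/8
I(X;Y) = 0.0411, I(X;f(Y)) = 0.0007, inequality holds: 0.0411 ≥ 0.0007

Data Processing Inequality: For any Markov chain X → Y → Z, we have I(X;Y) ≥ I(X;Z).

Here Z = f(Y) is a deterministic function of Y, forming X → Y → Z.

Original I(X;Y) = 0.0411 bits

After applying f:
P(X,Z) where Z=f(Y):
- P(X,Z=0) = P(X,Y=0)
- P(X,Z=1) = P(X,Y=1) + P(X,Y=2)

I(X;Z) = I(X;f(Y)) = 0.0007 bits

Verification: 0.0411 ≥ 0.0007 ✓

Information cannot be created by processing; the function f can only lose information about X.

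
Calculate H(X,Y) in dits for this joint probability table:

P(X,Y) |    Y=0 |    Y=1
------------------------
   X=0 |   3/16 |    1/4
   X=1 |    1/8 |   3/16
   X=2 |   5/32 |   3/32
0.7584 dits

Joint entropy is H(X,Y) = -Σ_{x,y} p(x,y) log p(x,y).

Summing over all non-zero entries:
H(X,Y) = -[3/16·log_10(3/16) + 1/4·log_10(1/4) + 1/8·log_10(1/8) + 3/16·log_10(3/16) + 5/32·log_10(5/32) + 3/32·log_10(3/32)]
H(X,Y) = 0.7584 dits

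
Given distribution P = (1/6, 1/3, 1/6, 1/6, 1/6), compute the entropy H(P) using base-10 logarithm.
0.6778 dits

Shannon entropy is H(X) = -Σ p(x) log p(x).

For P = (1/6, 1/3, 1/6, 1/6, 1/6):
H = -1/6 × log_10(1/6) -1/3 × log_10(1/3) -1/6 × log_10(1/6) -1/6 × log_10(1/6) -1/6 × log_10(1/6)
H = 0.6778 dits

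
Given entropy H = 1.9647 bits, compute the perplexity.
3.9033

Perplexity is 2^H (or exp(H) for natural log).

H = 1.9647 bits
Perplexity = 2^1.9647 = 3.9033

Interpretation: The model's uncertainty is equivalent to choosing uniformly among 3.9 options.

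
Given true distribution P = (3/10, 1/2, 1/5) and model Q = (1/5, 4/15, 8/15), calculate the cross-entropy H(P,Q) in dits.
0.5513 dits

Cross-entropy: H(P,Q) = -Σ p(x) log q(x)

Alternatively: H(P,Q) = H(P) + D_KL(P||Q)
H(P) = 0.4472 dits
D_KL(P||Q) = 0.1041 dits

H(P,Q) = 0.4472 + 0.1041 = 0.5513 dits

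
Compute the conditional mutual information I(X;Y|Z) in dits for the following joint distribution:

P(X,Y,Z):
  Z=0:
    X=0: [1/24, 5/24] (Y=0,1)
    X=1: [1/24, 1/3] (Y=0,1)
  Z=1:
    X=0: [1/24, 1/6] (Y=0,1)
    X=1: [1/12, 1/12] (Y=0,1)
0.0091 dits

Conditional mutual information: I(X;Y|Z) = H(X|Z) + H(Y|Z) - H(X,Y|Z)

H(Z) = 0.2873
H(X,Z) = 0.5819 → H(X|Z) = 0.2946
H(Y,Z) = 0.4976 → H(Y|Z) = 0.2102
H(X,Y,Z) = 0.7830 → H(X,Y|Z) = 0.4957

I(X;Y|Z) = 0.2946 + 0.2102 - 0.4957 = 0.0091 dits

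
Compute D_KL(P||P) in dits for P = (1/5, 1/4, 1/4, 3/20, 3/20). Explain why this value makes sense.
0.0000 dits

KL divergence satisfies the Gibbs inequality: D_KL(P||Q) ≥ 0 for all distributions P, Q.

D_KL(P||Q) = Σ p(x) log(p(x)/q(x))
Each term is p(x) × log_10(p(x)/p(x)) = p(x) × log_10(1) = 0, so the sum is 0.
D_KL(P||Q) = 0.0000 dits

When P = Q, the KL divergence is exactly 0, as there is no 'divergence' between identical distributions.

This non-negativity is a fundamental property: relative entropy cannot be negative because it measures how different Q is from P.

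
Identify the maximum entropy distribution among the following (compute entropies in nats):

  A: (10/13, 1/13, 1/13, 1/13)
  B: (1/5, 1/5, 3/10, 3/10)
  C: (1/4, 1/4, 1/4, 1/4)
C

For a discrete distribution over n outcomes, entropy is maximized by the uniform distribution.

Computing entropies:
H(A) = 0.7937 nats
H(B) = 1.3662 nats
H(C) = 1.3863 nats

The uniform distribution (where all probabilities equal 1/4) achieves the maximum entropy of log_e(4) = 1.3863 nats.

Distribution C has the highest entropy.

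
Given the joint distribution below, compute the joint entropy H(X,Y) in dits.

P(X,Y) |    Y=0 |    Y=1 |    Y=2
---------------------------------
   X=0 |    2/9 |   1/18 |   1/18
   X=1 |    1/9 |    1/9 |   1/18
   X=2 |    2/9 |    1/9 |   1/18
0.8873 dits

Joint entropy is H(X,Y) = -Σ_{x,y} p(x,y) log p(x,y).

Summing over all non-zero entries:
H(X,Y) = -[2/9·log_10(2/9) + 1/18·log_10(1/18) + 1/18·log_10(1/18) + 1/9·log_10(1/9) + 1/9·log_10(1/9) + 1/18·log_10(1/18) + 2/9·log_10(2/9) + 1/9·log_10(1/9) + 1/18·log_10(1/18)]
H(X,Y) = 0.8873 dits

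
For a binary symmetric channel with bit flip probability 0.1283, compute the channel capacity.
0.4472 bits

For a binary symmetric channel (BSC) with error probability p:
Capacity C = 1 - H(p) bits per symbol

where H(p) = -p log₂(p) - (1-p) log₂(1-p) is the binary entropy function.

H(0.1283) = 0.5528 bits
C = 1 - 0.5528 = 0.4472 bits per symbol

This means we can reliably transmit up to 0.4472 bits of information per channel use.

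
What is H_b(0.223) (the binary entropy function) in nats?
0.5307 nats

The binary entropy function is:
H(p) = -p log(p) - (1-p) log(1-p)

H(0.223) = -0.223 × log_e(0.223) - 0.777 × log_e(0.777)
H(0.223) = 0.5307 nats

Note: Binary entropy is maximized at p=0.5 (H=1 bit) and minimized at p=0 or p=1 (H=0).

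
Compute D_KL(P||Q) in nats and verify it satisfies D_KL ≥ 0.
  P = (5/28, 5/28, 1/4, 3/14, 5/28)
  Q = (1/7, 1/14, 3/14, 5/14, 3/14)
0.1000 nats

KL divergence satisfies the Gibbs inequality: D_KL(P||Q) ≥ 0 for all distributions P, Q.

D_KL(P||Q) = Σ p(x) log(p(x)/q(x))
Term by term:
  x=0: 5/28 × log_e[(5/28)/(1/7)] = 0.0398
  x=1: 5/28 × log_e[(5/28)/(1/14)] = 0.1636
  x=2: 1/4 × log_e[(1/4)/(3/14)] = 0.0385
  x=3: 3/14 × log_e[(3/14)/(5/14)] = -0.1095
  x=4: 5/28 × log_e[(5/28)/(3/14)] = -0.0326
D_KL(P||Q) = 0.1000 nats

D_KL(P||Q) = 0.1000 ≥ 0 ✓

This non-negativity is a fundamental property: relative entropy cannot be negative because it measures how different Q is from P.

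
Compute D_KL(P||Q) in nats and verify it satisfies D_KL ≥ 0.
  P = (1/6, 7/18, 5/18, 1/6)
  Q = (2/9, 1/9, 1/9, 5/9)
0.4931 nats

KL divergence satisfies the Gibbs inequality: D_KL(P||Q) ≥ 0 for all distributions P, Q.

D_KL(P||Q) = Σ p(x) log(p(x)/q(x))
Term by term:
  x=0: 1/6 × log_e[(1/6)/(2/9)] = -0.0479
  x=1: 7/18 × log_e[(7/18)/(1/9)] = 0.4872
  x=2: 5/18 × log_e[(5/18)/(1/9)] = 0.2545
  x=3: 1/6 × log_e[(1/6)/(5/9)] = -0.2007
D_KL(P||Q) = 0.4931 nats

D_KL(P||Q) = 0.4931 ≥ 0 ✓

This non-negativity is a fundamental property: relative entropy cannot be negative because it measures how different Q is from P.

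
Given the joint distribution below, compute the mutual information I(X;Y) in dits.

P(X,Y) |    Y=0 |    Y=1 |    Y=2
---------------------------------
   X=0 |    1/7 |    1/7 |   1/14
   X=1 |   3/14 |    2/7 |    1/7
0.0010 dits

Mutual information: I(X;Y) = H(X) + H(Y) - H(X,Y)

Marginals:
P(X) = (5/14, 9/14), H(X) = 0.2831 dits
P(Y) = (5/14, 3/7, 3/14), H(Y) = 0.4608 dits

Joint entropy: H(X,Y) = 0.7429 dits

I(X;Y) = 0.2831 + 0.4608 - 0.7429 = 0.0010 dits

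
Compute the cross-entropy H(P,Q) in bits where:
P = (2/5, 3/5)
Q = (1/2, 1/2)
1.0000 bits

Cross-entropy: H(P,Q) = -Σ p(x) log q(x)

Alternatively: H(P,Q) = H(P) + D_KL(P||Q)
H(P) = 0.9710 bits
D_KL(P||Q) = 0.0290 bits

H(P,Q) = 0.9710 + 0.0290 = 1.0000 bits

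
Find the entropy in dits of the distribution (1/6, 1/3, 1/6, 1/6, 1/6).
0.6778 dits

Shannon entropy is H(X) = -Σ p(x) log p(x).

For P = (1/6, 1/3, 1/6, 1/6, 1/6):
H = -1/6 × log_10(1/6) -1/3 × log_10(1/3) -1/6 × log_10(1/6) -1/6 × log_10(1/6) -1/6 × log_10(1/6)
H = 0.6778 dits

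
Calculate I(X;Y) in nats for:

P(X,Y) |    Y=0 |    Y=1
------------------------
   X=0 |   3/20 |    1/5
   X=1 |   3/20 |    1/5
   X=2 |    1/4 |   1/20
0.0749 nats

Mutual information: I(X;Y) = H(X) + H(Y) - H(X,Y)

Marginals:
P(X) = (7/20, 7/20, 3/10), H(X) = 1.0961 nats
P(Y) = (11/20, 9/20), H(Y) = 0.6881 nats

Joint entropy: H(X,Y) = 1.7093 nats

I(X;Y) = 1.0961 + 0.6881 - 1.7093 = 0.0749 nats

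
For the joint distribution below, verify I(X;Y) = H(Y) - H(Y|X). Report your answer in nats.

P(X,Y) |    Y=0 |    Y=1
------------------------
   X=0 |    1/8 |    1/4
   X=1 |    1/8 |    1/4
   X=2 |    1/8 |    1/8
I(X;Y) = 0.0109 nats

Mutual information has multiple equivalent forms:
- I(X;Y) = H(X) - H(X|Y)
- I(X;Y) = H(Y) - H(Y|X)
- I(X;Y) = H(X) + H(Y) - H(X,Y)

Computing all quantities:
H(X) = 1.0822, H(Y) = 0.6616, H(X,Y) = 1.7329
H(X|Y) = 1.0713, H(Y|X) = 0.6507

Verification:
H(X) - H(X|Y) = 1.0822 - 1.0713 = 0.0109
H(Y) - H(Y|X) = 0.6616 - 0.6507 = 0.0109
H(X) + H(Y) - H(X,Y) = 1.0822 + 0.6616 - 1.7329 = 0.0109

All forms give I(X;Y) = 0.0109 nats. ✓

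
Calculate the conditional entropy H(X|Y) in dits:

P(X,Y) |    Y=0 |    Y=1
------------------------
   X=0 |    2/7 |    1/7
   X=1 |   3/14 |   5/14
0.2782 dits

Using the chain rule: H(X|Y) = H(X,Y) - H(Y)

First, compute H(X,Y) = 0.5792 dits

Marginal P(Y) = (1/2, 1/2)
H(Y) = 0.3010 dits

H(X|Y) = H(X,Y) - H(Y) = 0.5792 - 0.3010 = 0.2782 dits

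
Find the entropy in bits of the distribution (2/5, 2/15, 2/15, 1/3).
1.8323 bits

Shannon entropy is H(X) = -Σ p(x) log p(x).

For P = (2/5, 2/15, 2/15, 1/3):
H = -2/5 × log_2(2/5) -2/15 × log_2(2/15) -2/15 × log_2(2/15) -1/3 × log_2(1/3)
H = 1.8323 bits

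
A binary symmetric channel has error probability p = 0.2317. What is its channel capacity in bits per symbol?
0.2190 bits

For a binary symmetric channel (BSC) with error probability p:
Capacity C = 1 - H(p) bits per symbol

where H(p) = -p log₂(p) - (1-p) log₂(1-p) is the binary entropy function.

H(0.2317) = 0.7810 bits
C = 1 - 0.7810 = 0.2190 bits per symbol

This means we can reliably transmit up to 0.2190 bits of information per channel use.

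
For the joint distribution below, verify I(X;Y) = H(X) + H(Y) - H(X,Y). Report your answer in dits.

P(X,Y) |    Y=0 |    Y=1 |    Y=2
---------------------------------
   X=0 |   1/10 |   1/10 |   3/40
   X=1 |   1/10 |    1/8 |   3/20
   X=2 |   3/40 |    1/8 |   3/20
I(X;Y) = 0.0053 dits

Mutual information has multiple equivalent forms:
- I(X;Y) = H(X) - H(X|Y)
- I(X;Y) = H(Y) - H(Y|X)
- I(X;Y) = H(X) + H(Y) - H(X,Y)

Computing all quantities:
H(X) = 0.4735, H(Y) = 0.4735, H(X,Y) = 0.9417
H(X|Y) = 0.4682, H(Y|X) = 0.4682

Verification:
H(X) - H(X|Y) = 0.4735 - 0.4682 = 0.0053
H(Y) - H(Y|X) = 0.4735 - 0.4682 = 0.0053
H(X) + H(Y) - H(X,Y) = 0.4735 + 0.4735 - 0.9417 = 0.0053

All forms give I(X;Y) = 0.0053 dits. ✓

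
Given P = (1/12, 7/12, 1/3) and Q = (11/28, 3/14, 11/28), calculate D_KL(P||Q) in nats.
0.4002 nats

KL divergence: D_KL(P||Q) = Σ p(x) log(p(x)/q(x))

Computing term by term:
  x=0: 1/12 × log_e[(1/12)/(11/28)] = 1/12 × -1.5506 = -0.1292
  x=1: 7/12 × log_e[(7/12)/(3/14)] = 7/12 × 1.0014 = 0.5842
  x=2: 1/3 × log_e[(1/3)/(11/28)] = 1/3 × -0.1643 = -0.0548

D_KL(P||Q) = 0.4002 nats

Note: KL divergence is always non-negative and equals 0 iff P = Q.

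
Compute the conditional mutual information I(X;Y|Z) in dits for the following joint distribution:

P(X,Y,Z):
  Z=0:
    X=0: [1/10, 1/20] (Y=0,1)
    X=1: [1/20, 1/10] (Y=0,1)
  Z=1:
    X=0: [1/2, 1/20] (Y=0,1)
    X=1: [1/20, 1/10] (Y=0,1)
0.0511 dits

Conditional mutual information: I(X;Y|Z) = H(X|Z) + H(Y|Z) - H(X,Y|Z)

H(Z) = 0.2653
H(X,Z) = 0.5136 → H(X|Z) = 0.2483
H(Y,Z) = 0.5136 → H(Y|Z) = 0.2483
H(X,Y,Z) = 0.7107 → H(X,Y|Z) = 0.4454

I(X;Y|Z) = 0.2483 + 0.2483 - 0.4454 = 0.0511 dits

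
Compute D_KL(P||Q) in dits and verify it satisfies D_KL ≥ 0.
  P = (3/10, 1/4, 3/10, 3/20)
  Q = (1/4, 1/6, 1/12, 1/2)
0.1562 dits

KL divergence satisfies the Gibbs inequality: D_KL(P||Q) ≥ 0 for all distributions P, Q.

D_KL(P||Q) = Σ p(x) log(p(x)/q(x))
Term by term:
  x=0: 3/10 × log_10[(3/10)/(1/4)] = 0.0238
  x=1: 1/4 × log_10[(1/4)/(1/6)] = 0.0440
  x=2: 3/10 × log_10[(3/10)/(1/12)] = 0.1669
  x=3: 3/20 × log_10[(3/20)/(1/2)] = -0.0784
D_KL(P||Q) = 0.1562 dits

D_KL(P||Q) = 0.1562 ≥ 0 ✓

This non-negativity is a fundamental property: relative entropy cannot be negative because it measures how different Q is from P.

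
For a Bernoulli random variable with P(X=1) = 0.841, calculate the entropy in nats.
0.4380 nats

The binary entropy function is:
H(p) = -p log(p) - (1-p) log(1-p)

H(0.841) = -0.841 × log_e(0.841) - 0.159 × log_e(0.159)
H(0.841) = 0.4380 nats

Note: Binary entropy is maximized at p=0.5 (H=1 bit) and minimized at p=0 or p=1 (H=0).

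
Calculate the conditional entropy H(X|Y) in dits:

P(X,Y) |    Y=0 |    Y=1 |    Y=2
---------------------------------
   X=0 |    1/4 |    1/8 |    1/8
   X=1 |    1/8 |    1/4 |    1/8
0.2826 dits

Using the chain rule: H(X|Y) = H(X,Y) - H(Y)

First, compute H(X,Y) = 0.7526 dits

Marginal P(Y) = (3/8, 3/8, 1/4)
H(Y) = 0.4700 dits

H(X|Y) = H(X,Y) - H(Y) = 0.7526 - 0.4700 = 0.2826 dits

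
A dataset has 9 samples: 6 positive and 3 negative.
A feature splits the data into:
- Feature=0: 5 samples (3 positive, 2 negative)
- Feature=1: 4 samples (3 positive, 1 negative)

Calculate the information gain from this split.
0.0183 bits

Information Gain = H(Y) - H(Y|Feature)

Before split:
P(positive) = 6/9 = 0.6667
H(Y) = 0.9183 bits

After split:
Feature=0: H = 0.9710 bits (weight = 5/9)
Feature=1: H = 0.8113 bits (weight = 4/9)
H(Y|Feature) = (5/9)×0.9710 + (4/9)×0.8113 = 0.9000 bits

Information Gain = 0.9183 - 0.9000 = 0.0183 bits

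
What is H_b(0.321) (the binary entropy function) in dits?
0.2726 dits

The binary entropy function is:
H(p) = -p log(p) - (1-p) log(1-p)

H(0.321) = -0.321 × log_10(0.321) - 0.679 × log_10(0.679)
H(0.321) = 0.2726 dits

Note: Binary entropy is maximized at p=0.5 (H=1 bit) and minimized at p=0 or p=1 (H=0).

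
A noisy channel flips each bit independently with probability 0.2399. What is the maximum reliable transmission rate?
0.2051 bits

For a binary symmetric channel (BSC) with error probability p:
Capacity C = 1 - H(p) bits per symbol

where H(p) = -p log₂(p) - (1-p) log₂(1-p) is the binary entropy function.

H(0.2399) = 0.7949 bits
C = 1 - 0.7949 = 0.2051 bits per symbol

This means we can reliably transmit up to 0.2051 bits of information per channel use.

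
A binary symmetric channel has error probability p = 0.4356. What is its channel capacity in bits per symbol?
0.0120 bits

For a binary symmetric channel (BSC) with error probability p:
Capacity C = 1 - H(p) bits per symbol

where H(p) = -p log₂(p) - (1-p) log₂(1-p) is the binary entropy function.

H(0.4356) = 0.9880 bits
C = 1 - 0.9880 = 0.0120 bits per symbol

This means we can reliably transmit up to 0.0120 bits of information per channel use.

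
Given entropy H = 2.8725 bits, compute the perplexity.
7.3233

Perplexity is 2^H (or exp(H) for natural log).

H = 2.8725 bits
Perplexity = 2^2.8725 = 7.3233

Interpretation: The model's uncertainty is equivalent to choosing uniformly among 7.3 options.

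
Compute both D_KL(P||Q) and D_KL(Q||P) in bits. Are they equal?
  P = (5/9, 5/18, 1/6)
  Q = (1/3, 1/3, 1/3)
D_KL(P||Q) = 0.1697, D_KL(Q||P) = 0.1754

KL divergence is not symmetric: D_KL(P||Q) ≠ D_KL(Q||P) in general.

D_KL(P||Q) = 0.1697 bits
D_KL(Q||P) = 0.1754 bits

No, they are not equal!

This asymmetry is why KL divergence is not a true distance metric.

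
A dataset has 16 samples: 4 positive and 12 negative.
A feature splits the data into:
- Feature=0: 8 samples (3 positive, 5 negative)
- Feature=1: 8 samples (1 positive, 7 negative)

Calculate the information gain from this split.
0.0623 bits

Information Gain = H(Y) - H(Y|Feature)

Before split:
P(positive) = 4/16 = 0.2500
H(Y) = 0.8113 bits

After split:
Feature=0: H = 0.9544 bits (weight = 8/16)
Feature=1: H = 0.5436 bits (weight = 8/16)
H(Y|Feature) = (8/16)×0.9544 + (8/16)×0.5436 = 0.7490 bits

Information Gain = 0.8113 - 0.7490 = 0.0623 bits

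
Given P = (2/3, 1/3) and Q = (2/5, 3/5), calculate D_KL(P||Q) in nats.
0.1446 nats

KL divergence: D_KL(P||Q) = Σ p(x) log(p(x)/q(x))

Computing term by term:
  x=0: 2/3 × log_e[(2/3)/(2/5)] = 2/3 × 0.5108 = 0.3406
  x=1: 1/3 × log_e[(1/3)/(3/5)] = 1/3 × -0.5878 = -0.1959

D_KL(P||Q) = 0.1446 nats

Note: KL divergence is always non-negative and equals 0 iff P = Q.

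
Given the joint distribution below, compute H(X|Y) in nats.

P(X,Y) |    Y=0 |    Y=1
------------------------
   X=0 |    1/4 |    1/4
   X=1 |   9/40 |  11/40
0.6919 nats

Using the chain rule: H(X|Y) = H(X,Y) - H(Y)

First, compute H(X,Y) = 1.3838 nats

Marginal P(Y) = (19/40, 21/40)
H(Y) = 0.6919 nats

H(X|Y) = H(X,Y) - H(Y) = 1.3838 - 0.6919 = 0.6919 nats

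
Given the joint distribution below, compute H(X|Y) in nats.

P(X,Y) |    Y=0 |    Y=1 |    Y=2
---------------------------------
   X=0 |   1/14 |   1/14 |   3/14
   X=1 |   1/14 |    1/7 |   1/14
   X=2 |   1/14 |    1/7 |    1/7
1.0456 nats

Using the chain rule: H(X|Y) = H(X,Y) - H(Y)

First, compute H(X,Y) = 2.1066 nats

Marginal P(Y) = (3/14, 5/14, 3/7)
H(Y) = 1.0609 nats

H(X|Y) = H(X,Y) - H(Y) = 2.1066 - 1.0609 = 1.0456 nats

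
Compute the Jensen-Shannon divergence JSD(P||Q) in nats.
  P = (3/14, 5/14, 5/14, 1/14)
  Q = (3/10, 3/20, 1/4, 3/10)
0.0679 nats

Jensen-Shannon divergence is:
JSD(P||Q) = 0.5 × D_KL(P||M) + 0.5 × D_KL(Q||M)
where M = 0.5 × (P + Q) is the mixture distribution.

M = 0.5 × (3/14, 5/14, 5/14, 1/14) + 0.5 × (3/10, 3/20, 1/4, 3/10) = (9/35, 0.253571, 0.303571, 0.185714)

D_KL(P||M) = 0.0730 nats
D_KL(Q||M) = 0.0628 nats

JSD(P||Q) = 0.5 × 0.0730 + 0.5 × 0.0628 = 0.0679 nats

Unlike KL divergence, JSD is symmetric and bounded: 0 ≤ JSD ≤ log(2).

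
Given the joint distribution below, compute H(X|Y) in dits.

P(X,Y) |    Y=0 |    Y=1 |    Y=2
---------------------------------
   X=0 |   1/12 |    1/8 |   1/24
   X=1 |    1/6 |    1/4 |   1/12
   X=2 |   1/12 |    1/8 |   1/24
0.4515 dits

Using the chain rule: H(X|Y) = H(X,Y) - H(Y)

First, compute H(X,Y) = 0.8908 dits

Marginal P(Y) = (1/3, 1/2, 1/6)
H(Y) = 0.4392 dits

H(X|Y) = H(X,Y) - H(Y) = 0.8908 - 0.4392 = 0.4515 dits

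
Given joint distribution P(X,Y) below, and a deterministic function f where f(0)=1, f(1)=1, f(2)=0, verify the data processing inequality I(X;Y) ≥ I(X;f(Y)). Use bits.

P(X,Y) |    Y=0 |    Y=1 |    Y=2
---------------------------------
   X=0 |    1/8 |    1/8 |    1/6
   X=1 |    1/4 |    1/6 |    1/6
I(X;Y) = 0.0148, I(X;f(Y)) = 0.0102, inequality holds: 0.0148 ≥ 0.0102

Data Processing Inequality: For any Markov chain X → Y → Z, we have I(X;Y) ≥ I(X;Z).

Here Z = f(Y) is a deterministic function of Y, forming X → Y → Z.

Original I(X;Y) = 0.0148 bits

After applying f:
P(X,Z) where Z=f(Y):
- P(X,Z=0) = P(X,Y=2)
- P(X,Z=1) = P(X,Y=0) + P(X,Y=1)

I(X;Z) = I(X;f(Y)) = 0.0102 bits

Verification: 0.0148 ≥ 0.0102 ✓

Information cannot be created by processing; the function f can only lose information about X.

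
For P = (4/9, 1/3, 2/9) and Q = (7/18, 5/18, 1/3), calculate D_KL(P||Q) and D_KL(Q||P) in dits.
D_KL(P||Q) = 0.0130, D_KL(Q||P) = 0.0141

KL divergence is not symmetric: D_KL(P||Q) ≠ D_KL(Q||P) in general.

D_KL(P||Q) = 0.0130 dits
D_KL(Q||P) = 0.0141 dits

No, they are not equal!

This asymmetry is why KL divergence is not a true distance metric.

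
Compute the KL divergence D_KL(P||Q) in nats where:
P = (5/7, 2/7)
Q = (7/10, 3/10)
0.0005 nats

KL divergence: D_KL(P||Q) = Σ p(x) log(p(x)/q(x))

Computing term by term:
  x=0: 5/7 × log_e[(5/7)/(7/10)] = 5/7 × 0.0202 = 0.0144
  x=1: 2/7 × log_e[(2/7)/(3/10)] = 2/7 × -0.0488 = -0.0139

D_KL(P||Q) = 0.0005 nats

Note: KL divergence is always non-negative and equals 0 iff P = Q.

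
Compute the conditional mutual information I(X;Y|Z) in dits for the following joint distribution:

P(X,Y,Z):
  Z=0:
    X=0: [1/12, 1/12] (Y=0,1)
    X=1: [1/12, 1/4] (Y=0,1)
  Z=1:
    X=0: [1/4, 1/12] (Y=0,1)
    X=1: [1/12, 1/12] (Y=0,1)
0.0133 dits

Conditional mutual information: I(X;Y|Z) = H(X|Z) + H(Y|Z) - H(X,Y|Z)

H(Z) = 0.3010
H(X,Z) = 0.5775 → H(X|Z) = 0.2764
H(Y,Z) = 0.5775 → H(Y|Z) = 0.2764
H(X,Y,Z) = 0.8406 → H(X,Y|Z) = 0.5396

I(X;Y|Z) = 0.2764 + 0.2764 - 0.5396 = 0.0133 dits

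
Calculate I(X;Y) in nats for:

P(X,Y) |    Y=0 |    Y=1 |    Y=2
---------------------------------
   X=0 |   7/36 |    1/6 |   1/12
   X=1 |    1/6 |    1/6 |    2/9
0.0276 nats

Mutual information: I(X;Y) = H(X) + H(Y) - H(X,Y)

Marginals:
P(X) = (4/9, 5/9), H(X) = 0.6870 nats
P(Y) = (13/36, 1/3, 11/36), H(Y) = 1.0963 nats

Joint entropy: H(X,Y) = 1.7556 nats

I(X;Y) = 0.6870 + 1.0963 - 1.7556 = 0.0276 nats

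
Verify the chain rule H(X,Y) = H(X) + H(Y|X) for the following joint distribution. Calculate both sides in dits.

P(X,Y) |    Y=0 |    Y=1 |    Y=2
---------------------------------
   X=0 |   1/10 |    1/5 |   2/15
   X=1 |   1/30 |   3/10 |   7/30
H(X,Y) = 0.7100, H(X) = 0.2972, H(Y|X) = 0.4129 (all in dits)

Chain rule: H(X,Y) = H(X) + H(Y|X)

Left side — joint entropy directly:
H(X,Y) = -Σ p(x,y) log p(x,y) = 0.7100 dits

Right side — compute H(Y|X) from the conditional distributions:
P(X) = (13/30, 17/30), so H(X) = 0.2972 dits
H(Y|X) = Σ_x P(X=x) · H(Y|X=x):
  P(Y|X=0) = (3/13, 6/13, 4/13), H(Y|X=0) = 0.4594, weight P(X=0) = 13/30
  P(Y|X=1) = (1/17, 9/17, 7/17), H(Y|X=1) = 0.3773, weight P(X=1) = 17/30
H(Y|X) = 0.4129 dits

H(X) + H(Y|X) = 0.2972 + 0.4129 = 0.7100 dits

Both sides equal 0.7100 dits. ✓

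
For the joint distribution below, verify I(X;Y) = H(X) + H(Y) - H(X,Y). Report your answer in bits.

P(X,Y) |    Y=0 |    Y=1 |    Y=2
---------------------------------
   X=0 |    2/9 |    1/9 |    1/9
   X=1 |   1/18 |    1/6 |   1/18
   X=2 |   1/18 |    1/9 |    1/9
I(X;Y) = 0.1013 bits

Mutual information has multiple equivalent forms:
- I(X;Y) = H(X) - H(X|Y)
- I(X;Y) = H(Y) - H(Y|X)
- I(X;Y) = H(X) + H(Y) - H(X,Y)

Computing all quantities:
H(X) = 1.5466, H(Y) = 1.5715, H(X,Y) = 3.0169
H(X|Y) = 1.4453, H(Y|X) = 1.4702

Verification:
H(X) - H(X|Y) = 1.5466 - 1.4453 = 0.1013
H(Y) - H(Y|X) = 1.5715 - 1.4702 = 0.1013
H(X) + H(Y) - H(X,Y) = 1.5466 + 1.5715 - 3.0169 = 0.1013

All forms give I(X;Y) = 0.1013 bits. ✓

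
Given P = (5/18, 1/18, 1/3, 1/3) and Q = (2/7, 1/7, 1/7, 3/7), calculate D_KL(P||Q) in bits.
0.1996 bits

KL divergence: D_KL(P||Q) = Σ p(x) log(p(x)/q(x))

Computing term by term:
  x=0: 5/18 × log_2[(5/18)/(2/7)] = 5/18 × -0.0406 = -0.0113
  x=1: 1/18 × log_2[(1/18)/(1/7)] = 1/18 × -1.3626 = -0.0757
  x=2: 1/3 × log_2[(1/3)/(1/7)] = 1/3 × 1.2224 = 0.4075
  x=3: 1/3 × log_2[(1/3)/(3/7)] = 1/3 × -0.3626 = -0.1209

D_KL(P||Q) = 0.1996 bits

Note: KL divergence is always non-negative and equals 0 iff P = Q.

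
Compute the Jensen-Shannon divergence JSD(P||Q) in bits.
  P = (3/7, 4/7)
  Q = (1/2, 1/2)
0.0037 bits

Jensen-Shannon divergence is:
JSD(P||Q) = 0.5 × D_KL(P||M) + 0.5 × D_KL(Q||M)
where M = 0.5 × (P + Q) is the mixture distribution.

M = 0.5 × (3/7, 4/7) + 0.5 × (1/2, 1/2) = (13/28, 15/28)

D_KL(P||M) = 0.0037 bits
D_KL(Q||M) = 0.0037 bits

JSD(P||Q) = 0.5 × 0.0037 + 0.5 × 0.0037 = 0.0037 bits

Unlike KL divergence, JSD is symmetric and bounded: 0 ≤ JSD ≤ log(2).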